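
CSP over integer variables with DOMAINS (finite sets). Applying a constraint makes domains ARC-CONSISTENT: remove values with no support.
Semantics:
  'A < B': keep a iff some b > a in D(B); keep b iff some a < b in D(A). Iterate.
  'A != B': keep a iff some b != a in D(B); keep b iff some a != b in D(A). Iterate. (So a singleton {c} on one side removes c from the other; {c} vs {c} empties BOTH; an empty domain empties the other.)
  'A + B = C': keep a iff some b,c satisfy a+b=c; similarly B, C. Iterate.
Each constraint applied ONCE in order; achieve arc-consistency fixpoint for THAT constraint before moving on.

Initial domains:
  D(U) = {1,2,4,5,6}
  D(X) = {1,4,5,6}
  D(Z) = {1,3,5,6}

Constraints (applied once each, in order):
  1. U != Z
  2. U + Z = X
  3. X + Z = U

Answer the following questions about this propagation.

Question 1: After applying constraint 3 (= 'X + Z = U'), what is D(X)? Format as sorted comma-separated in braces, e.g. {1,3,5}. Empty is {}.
Answer: {4}

Derivation:
Constraint 1 (U != Z) on D(U)={1,2,4,5,6} D(Z)={1,3,5,6}: no change
Constraint 2 (U + Z = X) on D(U)={1,2,4,5,6} D(Z)={1,3,5,6} D(X)={1,4,5,6}: U {1,2,4,5,6}->{1,2,4,5}; Z {1,3,5,6}->{1,3,5}; X {1,4,5,6}->{4,5,6}
Constraint 3 (X + Z = U) on D(X)={4,5,6} D(Z)={1,3,5} D(U)={1,2,4,5}: X {4,5,6}->{4}; Z {1,3,5}->{1}; U {1,2,4,5}->{5}
So after constraint 3: D(X) = {4}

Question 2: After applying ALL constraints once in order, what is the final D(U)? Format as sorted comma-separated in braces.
Constraint 1 (U != Z) on D(U)={1,2,4,5,6} D(Z)={1,3,5,6}: no change
Constraint 2 (U + Z = X) on D(U)={1,2,4,5,6} D(Z)={1,3,5,6} D(X)={1,4,5,6}: U {1,2,4,5,6}->{1,2,4,5}; Z {1,3,5,6}->{1,3,5}; X {1,4,5,6}->{4,5,6}
Constraint 3 (X + Z = U) on D(X)={4,5,6} D(Z)={1,3,5} D(U)={1,2,4,5}: X {4,5,6}->{4}; Z {1,3,5}->{1}; U {1,2,4,5}->{5}
So after all 3 constraints: D(U) = {5}

Answer: {5}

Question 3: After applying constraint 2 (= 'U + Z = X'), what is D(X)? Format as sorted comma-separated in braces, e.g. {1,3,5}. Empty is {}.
Answer: {4,5,6}

Derivation:
Constraint 1 (U != Z) on D(U)={1,2,4,5,6} D(Z)={1,3,5,6}: no change
Constraint 2 (U + Z = X) on D(U)={1,2,4,5,6} D(Z)={1,3,5,6} D(X)={1,4,5,6}: U {1,2,4,5,6}->{1,2,4,5}; Z {1,3,5,6}->{1,3,5}; X {1,4,5,6}->{4,5,6}
So after constraint 2: D(X) = {4,5,6}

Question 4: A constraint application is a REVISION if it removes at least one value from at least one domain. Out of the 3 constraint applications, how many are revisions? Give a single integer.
Answer: 2

Derivation:
Constraint 1 (U != Z) on D(U)={1,2,4,5,6} D(Z)={1,3,5,6}: no change => not a revision
Constraint 2 (U + Z = X) on D(U)={1,2,4,5,6} D(Z)={1,3,5,6} D(X)={1,4,5,6}: U {1,2,4,5,6}->{1,2,4,5}; Z {1,3,5,6}->{1,3,5}; X {1,4,5,6}->{4,5,6} => REVISION
Constraint 3 (X + Z = U) on D(X)={4,5,6} D(Z)={1,3,5} D(U)={1,2,4,5}: X {4,5,6}->{4}; Z {1,3,5}->{1}; U {1,2,4,5}->{5} => REVISION
Total revisions = 2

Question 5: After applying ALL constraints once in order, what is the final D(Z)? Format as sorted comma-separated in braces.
Answer: {1}

Derivation:
Constraint 1 (U != Z) on D(U)={1,2,4,5,6} D(Z)={1,3,5,6}: no change
Constraint 2 (U + Z = X) on D(U)={1,2,4,5,6} D(Z)={1,3,5,6} D(X)={1,4,5,6}: U {1,2,4,5,6}->{1,2,4,5}; Z {1,3,5,6}->{1,3,5}; X {1,4,5,6}->{4,5,6}
Constraint 3 (X + Z = U) on D(X)={4,5,6} D(Z)={1,3,5} D(U)={1,2,4,5}: X {4,5,6}->{4}; Z {1,3,5}->{1}; U {1,2,4,5}->{5}
So after all 3 constraints: D(Z) = {1}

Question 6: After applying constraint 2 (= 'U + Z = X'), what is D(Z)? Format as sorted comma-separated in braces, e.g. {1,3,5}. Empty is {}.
Constraint 1 (U != Z) on D(U)={1,2,4,5,6} D(Z)={1,3,5,6}: no change
Constraint 2 (U + Z = X) on D(U)={1,2,4,5,6} D(Z)={1,3,5,6} D(X)={1,4,5,6}: U {1,2,4,5,6}->{1,2,4,5}; Z {1,3,5,6}->{1,3,5}; X {1,4,5,6}->{4,5,6}
So after constraint 2: D(Z) = {1,3,5}

Answer: {1,3,5}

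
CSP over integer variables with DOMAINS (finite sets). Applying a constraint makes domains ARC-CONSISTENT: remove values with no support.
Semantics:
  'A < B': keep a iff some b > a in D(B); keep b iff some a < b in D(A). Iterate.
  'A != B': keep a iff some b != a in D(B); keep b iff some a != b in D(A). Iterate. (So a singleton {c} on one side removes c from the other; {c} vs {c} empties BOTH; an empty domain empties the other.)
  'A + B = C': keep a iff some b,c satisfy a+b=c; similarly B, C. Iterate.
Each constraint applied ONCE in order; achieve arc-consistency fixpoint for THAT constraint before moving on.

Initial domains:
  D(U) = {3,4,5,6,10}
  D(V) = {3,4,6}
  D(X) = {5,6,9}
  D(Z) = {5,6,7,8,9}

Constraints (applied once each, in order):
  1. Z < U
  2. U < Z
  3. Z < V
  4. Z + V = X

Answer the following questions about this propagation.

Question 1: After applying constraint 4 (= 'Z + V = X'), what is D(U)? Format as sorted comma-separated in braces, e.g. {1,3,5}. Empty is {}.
Constraint 1 (Z < U) on D(Z)={5,6,7,8,9} D(U)={3,4,5,6,10}: U {3,4,5,6,10}->{6,10}
Constraint 2 (U < Z) on D(U)={6,10} D(Z)={5,6,7,8,9}: U {6,10}->{6}; Z {5,6,7,8,9}->{7,8,9}
Constraint 3 (Z < V) on D(Z)={7,8,9} D(V)={3,4,6}: Z {7,8,9}->{}; V {3,4,6}->{}
Constraint 4 (Z + V = X) on D(Z)={} D(V)={} D(X)={5,6,9}: X {5,6,9}->{}
So after constraint 4: D(U) = {6}

Answer: {6}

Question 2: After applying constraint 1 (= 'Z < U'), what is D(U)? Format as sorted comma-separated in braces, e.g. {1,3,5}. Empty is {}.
Answer: {6,10}

Derivation:
Constraint 1 (Z < U) on D(Z)={5,6,7,8,9} D(U)={3,4,5,6,10}: U {3,4,5,6,10}->{6,10}
So after constraint 1: D(U) = {6,10}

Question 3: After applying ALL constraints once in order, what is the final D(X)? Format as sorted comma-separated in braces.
Answer: {}

Derivation:
Constraint 1 (Z < U) on D(Z)={5,6,7,8,9} D(U)={3,4,5,6,10}: U {3,4,5,6,10}->{6,10}
Constraint 2 (U < Z) on D(U)={6,10} D(Z)={5,6,7,8,9}: U {6,10}->{6}; Z {5,6,7,8,9}->{7,8,9}
Constraint 3 (Z < V) on D(Z)={7,8,9} D(V)={3,4,6}: Z {7,8,9}->{}; V {3,4,6}->{}
Constraint 4 (Z + V = X) on D(Z)={} D(V)={} D(X)={5,6,9}: X {5,6,9}->{}
So after all 4 constraints: D(X) = {}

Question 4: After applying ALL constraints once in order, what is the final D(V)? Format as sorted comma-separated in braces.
Answer: {}

Derivation:
Constraint 1 (Z < U) on D(Z)={5,6,7,8,9} D(U)={3,4,5,6,10}: U {3,4,5,6,10}->{6,10}
Constraint 2 (U < Z) on D(U)={6,10} D(Z)={5,6,7,8,9}: U {6,10}->{6}; Z {5,6,7,8,9}->{7,8,9}
Constraint 3 (Z < V) on D(Z)={7,8,9} D(V)={3,4,6}: Z {7,8,9}->{}; V {3,4,6}->{}
Constraint 4 (Z + V = X) on D(Z)={} D(V)={} D(X)={5,6,9}: X {5,6,9}->{}
So after all 4 constraints: D(V) = {}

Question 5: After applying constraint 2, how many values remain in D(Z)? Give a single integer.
Answer: 3

Derivation:
Constraint 1 (Z < U) on D(Z)={5,6,7,8,9} D(U)={3,4,5,6,10}: U {3,4,5,6,10}->{6,10}
Constraint 2 (U < Z) on D(U)={6,10} D(Z)={5,6,7,8,9}: U {6,10}->{6}; Z {5,6,7,8,9}->{7,8,9}
So after constraint 2: D(Z)={7,8,9}, size = 3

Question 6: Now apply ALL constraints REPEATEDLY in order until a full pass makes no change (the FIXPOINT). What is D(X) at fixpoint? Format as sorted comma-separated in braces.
Answer: {}

Derivation:
pass 0 (initial): D(X)={5,6,9}
pass 1: U {3,4,5,6,10}->{6}; V {3,4,6}->{}; X {5,6,9}->{}; Z {5,6,7,8,9}->{}
pass 2: U {6}->{}
pass 3: no change
Fixpoint after 3 passes: D(X) = {}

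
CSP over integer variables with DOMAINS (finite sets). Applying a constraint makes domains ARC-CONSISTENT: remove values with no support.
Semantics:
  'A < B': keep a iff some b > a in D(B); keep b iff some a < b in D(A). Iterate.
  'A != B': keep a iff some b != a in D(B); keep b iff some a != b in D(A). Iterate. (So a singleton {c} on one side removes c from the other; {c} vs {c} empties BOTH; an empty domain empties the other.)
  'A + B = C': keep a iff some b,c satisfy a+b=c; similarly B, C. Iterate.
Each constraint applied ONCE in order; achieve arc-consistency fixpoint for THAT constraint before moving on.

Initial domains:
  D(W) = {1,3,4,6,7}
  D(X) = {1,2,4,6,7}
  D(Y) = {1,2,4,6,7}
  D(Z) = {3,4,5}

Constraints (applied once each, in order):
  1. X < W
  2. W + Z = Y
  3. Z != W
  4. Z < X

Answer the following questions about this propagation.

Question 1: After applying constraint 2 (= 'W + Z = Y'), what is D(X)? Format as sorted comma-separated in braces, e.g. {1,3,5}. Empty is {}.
Answer: {1,2,4,6}

Derivation:
Constraint 1 (X < W) on D(X)={1,2,4,6,7} D(W)={1,3,4,6,7}: X {1,2,4,6,7}->{1,2,4,6}; W {1,3,4,6,7}->{3,4,6,7}
Constraint 2 (W + Z = Y) on D(W)={3,4,6,7} D(Z)={3,4,5} D(Y)={1,2,4,6,7}: W {3,4,6,7}->{3,4}; Z {3,4,5}->{3,4}; Y {1,2,4,6,7}->{6,7}
So after constraint 2: D(X) = {1,2,4,6}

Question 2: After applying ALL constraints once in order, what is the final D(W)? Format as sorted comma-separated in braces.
Answer: {3,4}

Derivation:
Constraint 1 (X < W) on D(X)={1,2,4,6,7} D(W)={1,3,4,6,7}: X {1,2,4,6,7}->{1,2,4,6}; W {1,3,4,6,7}->{3,4,6,7}
Constraint 2 (W + Z = Y) on D(W)={3,4,6,7} D(Z)={3,4,5} D(Y)={1,2,4,6,7}: W {3,4,6,7}->{3,4}; Z {3,4,5}->{3,4}; Y {1,2,4,6,7}->{6,7}
Constraint 3 (Z != W) on D(Z)={3,4} D(W)={3,4}: no change
Constraint 4 (Z < X) on D(Z)={3,4} D(X)={1,2,4,6}: X {1,2,4,6}->{4,6}
So after all 4 constraints: D(W) = {3,4}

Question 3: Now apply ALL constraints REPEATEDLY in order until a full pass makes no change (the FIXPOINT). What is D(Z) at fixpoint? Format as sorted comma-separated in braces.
pass 0 (initial): D(Z)={3,4,5}
pass 1: W {1,3,4,6,7}->{3,4}; X {1,2,4,6,7}->{4,6}; Y {1,2,4,6,7}->{6,7}; Z {3,4,5}->{3,4}
pass 2: W {3,4}->{}; X {4,6}->{}; Y {6,7}->{}; Z {3,4}->{}
pass 3: no change
Fixpoint after 3 passes: D(Z) = {}

Answer: {}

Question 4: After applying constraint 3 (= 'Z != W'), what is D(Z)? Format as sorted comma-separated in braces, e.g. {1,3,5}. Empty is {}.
Answer: {3,4}

Derivation:
Constraint 1 (X < W) on D(X)={1,2,4,6,7} D(W)={1,3,4,6,7}: X {1,2,4,6,7}->{1,2,4,6}; W {1,3,4,6,7}->{3,4,6,7}
Constraint 2 (W + Z = Y) on D(W)={3,4,6,7} D(Z)={3,4,5} D(Y)={1,2,4,6,7}: W {3,4,6,7}->{3,4}; Z {3,4,5}->{3,4}; Y {1,2,4,6,7}->{6,7}
Constraint 3 (Z != W) on D(Z)={3,4} D(W)={3,4}: no change
So after constraint 3: D(Z) = {3,4}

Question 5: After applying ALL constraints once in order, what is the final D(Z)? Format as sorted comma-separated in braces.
Constraint 1 (X < W) on D(X)={1,2,4,6,7} D(W)={1,3,4,6,7}: X {1,2,4,6,7}->{1,2,4,6}; W {1,3,4,6,7}->{3,4,6,7}
Constraint 2 (W + Z = Y) on D(W)={3,4,6,7} D(Z)={3,4,5} D(Y)={1,2,4,6,7}: W {3,4,6,7}->{3,4}; Z {3,4,5}->{3,4}; Y {1,2,4,6,7}->{6,7}
Constraint 3 (Z != W) on D(Z)={3,4} D(W)={3,4}: no change
Constraint 4 (Z < X) on D(Z)={3,4} D(X)={1,2,4,6}: X {1,2,4,6}->{4,6}
So after all 4 constraints: D(Z) = {3,4}

Answer: {3,4}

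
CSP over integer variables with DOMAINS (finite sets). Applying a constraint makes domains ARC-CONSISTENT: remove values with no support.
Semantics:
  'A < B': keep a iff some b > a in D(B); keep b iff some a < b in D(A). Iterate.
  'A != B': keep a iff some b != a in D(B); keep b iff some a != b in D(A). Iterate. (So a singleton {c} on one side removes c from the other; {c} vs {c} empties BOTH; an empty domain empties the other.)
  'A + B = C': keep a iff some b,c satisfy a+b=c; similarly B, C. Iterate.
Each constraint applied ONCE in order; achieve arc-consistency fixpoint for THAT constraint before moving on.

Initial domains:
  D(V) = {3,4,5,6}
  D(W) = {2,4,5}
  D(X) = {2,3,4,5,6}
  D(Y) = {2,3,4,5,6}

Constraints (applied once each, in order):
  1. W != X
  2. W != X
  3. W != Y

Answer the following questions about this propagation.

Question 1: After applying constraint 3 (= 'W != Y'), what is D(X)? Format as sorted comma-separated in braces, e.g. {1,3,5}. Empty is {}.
Answer: {2,3,4,5,6}

Derivation:
Constraint 1 (W != X) on D(W)={2,4,5} D(X)={2,3,4,5,6}: no change
Constraint 2 (W != X) on D(W)={2,4,5} D(X)={2,3,4,5,6}: no change
Constraint 3 (W != Y) on D(W)={2,4,5} D(Y)={2,3,4,5,6}: no change
So after constraint 3: D(X) = {2,3,4,5,6}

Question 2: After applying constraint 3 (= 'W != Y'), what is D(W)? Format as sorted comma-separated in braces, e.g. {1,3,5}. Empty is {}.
Constraint 1 (W != X) on D(W)={2,4,5} D(X)={2,3,4,5,6}: no change
Constraint 2 (W != X) on D(W)={2,4,5} D(X)={2,3,4,5,6}: no change
Constraint 3 (W != Y) on D(W)={2,4,5} D(Y)={2,3,4,5,6}: no change
So after constraint 3: D(W) = {2,4,5}

Answer: {2,4,5}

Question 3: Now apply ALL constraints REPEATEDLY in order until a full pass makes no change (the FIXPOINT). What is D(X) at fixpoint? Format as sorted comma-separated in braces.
pass 0 (initial): D(X)={2,3,4,5,6}
pass 1: no change
Fixpoint after 1 passes: D(X) = {2,3,4,5,6}

Answer: {2,3,4,5,6}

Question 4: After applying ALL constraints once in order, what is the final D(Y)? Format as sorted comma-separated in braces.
Answer: {2,3,4,5,6}

Derivation:
Constraint 1 (W != X) on D(W)={2,4,5} D(X)={2,3,4,5,6}: no change
Constraint 2 (W != X) on D(W)={2,4,5} D(X)={2,3,4,5,6}: no change
Constraint 3 (W != Y) on D(W)={2,4,5} D(Y)={2,3,4,5,6}: no change
So after all 3 constraints: D(Y) = {2,3,4,5,6}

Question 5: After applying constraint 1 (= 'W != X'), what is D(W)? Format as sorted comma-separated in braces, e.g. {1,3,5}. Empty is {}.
Answer: {2,4,5}

Derivation:
Constraint 1 (W != X) on D(W)={2,4,5} D(X)={2,3,4,5,6}: no change
So after constraint 1: D(W) = {2,4,5}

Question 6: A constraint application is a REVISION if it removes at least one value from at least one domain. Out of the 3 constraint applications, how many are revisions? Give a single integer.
Answer: 0

Derivation:
Constraint 1 (W != X) on D(W)={2,4,5} D(X)={2,3,4,5,6}: no change => not a revision
Constraint 2 (W != X) on D(W)={2,4,5} D(X)={2,3,4,5,6}: no change => not a revision
Constraint 3 (W != Y) on D(W)={2,4,5} D(Y)={2,3,4,5,6}: no change => not a revision
Total revisions = 0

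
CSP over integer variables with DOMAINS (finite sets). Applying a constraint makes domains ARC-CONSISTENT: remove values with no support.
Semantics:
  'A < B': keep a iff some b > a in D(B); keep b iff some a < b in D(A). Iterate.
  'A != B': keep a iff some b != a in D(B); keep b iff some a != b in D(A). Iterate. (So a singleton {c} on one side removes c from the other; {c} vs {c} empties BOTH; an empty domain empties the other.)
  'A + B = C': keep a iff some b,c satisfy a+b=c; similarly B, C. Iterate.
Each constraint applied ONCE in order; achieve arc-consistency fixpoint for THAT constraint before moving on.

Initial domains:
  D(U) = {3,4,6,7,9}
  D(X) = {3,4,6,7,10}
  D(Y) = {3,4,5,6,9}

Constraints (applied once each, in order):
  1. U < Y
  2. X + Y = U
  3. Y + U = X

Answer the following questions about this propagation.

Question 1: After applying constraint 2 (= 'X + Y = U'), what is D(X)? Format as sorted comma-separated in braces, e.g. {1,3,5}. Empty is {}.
Answer: {3}

Derivation:
Constraint 1 (U < Y) on D(U)={3,4,6,7,9} D(Y)={3,4,5,6,9}: U {3,4,6,7,9}->{3,4,6,7}; Y {3,4,5,6,9}->{4,5,6,9}
Constraint 2 (X + Y = U) on D(X)={3,4,6,7,10} D(Y)={4,5,6,9} D(U)={3,4,6,7}: X {3,4,6,7,10}->{3}; Y {4,5,6,9}->{4}; U {3,4,6,7}->{7}
So after constraint 2: D(X) = {3}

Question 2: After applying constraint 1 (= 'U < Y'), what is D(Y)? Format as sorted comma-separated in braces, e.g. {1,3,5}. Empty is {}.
Constraint 1 (U < Y) on D(U)={3,4,6,7,9} D(Y)={3,4,5,6,9}: U {3,4,6,7,9}->{3,4,6,7}; Y {3,4,5,6,9}->{4,5,6,9}
So after constraint 1: D(Y) = {4,5,6,9}

Answer: {4,5,6,9}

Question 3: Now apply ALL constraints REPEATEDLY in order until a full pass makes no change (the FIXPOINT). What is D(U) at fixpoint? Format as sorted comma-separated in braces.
Answer: {}

Derivation:
pass 0 (initial): D(U)={3,4,6,7,9}
pass 1: U {3,4,6,7,9}->{}; X {3,4,6,7,10}->{}; Y {3,4,5,6,9}->{}
pass 2: no change
Fixpoint after 2 passes: D(U) = {}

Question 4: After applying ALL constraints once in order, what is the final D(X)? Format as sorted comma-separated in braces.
Answer: {}

Derivation:
Constraint 1 (U < Y) on D(U)={3,4,6,7,9} D(Y)={3,4,5,6,9}: U {3,4,6,7,9}->{3,4,6,7}; Y {3,4,5,6,9}->{4,5,6,9}
Constraint 2 (X + Y = U) on D(X)={3,4,6,7,10} D(Y)={4,5,6,9} D(U)={3,4,6,7}: X {3,4,6,7,10}->{3}; Y {4,5,6,9}->{4}; U {3,4,6,7}->{7}
Constraint 3 (Y + U = X) on D(Y)={4} D(U)={7} D(X)={3}: Y {4}->{}; U {7}->{}; X {3}->{}
So after all 3 constraints: D(X) = {}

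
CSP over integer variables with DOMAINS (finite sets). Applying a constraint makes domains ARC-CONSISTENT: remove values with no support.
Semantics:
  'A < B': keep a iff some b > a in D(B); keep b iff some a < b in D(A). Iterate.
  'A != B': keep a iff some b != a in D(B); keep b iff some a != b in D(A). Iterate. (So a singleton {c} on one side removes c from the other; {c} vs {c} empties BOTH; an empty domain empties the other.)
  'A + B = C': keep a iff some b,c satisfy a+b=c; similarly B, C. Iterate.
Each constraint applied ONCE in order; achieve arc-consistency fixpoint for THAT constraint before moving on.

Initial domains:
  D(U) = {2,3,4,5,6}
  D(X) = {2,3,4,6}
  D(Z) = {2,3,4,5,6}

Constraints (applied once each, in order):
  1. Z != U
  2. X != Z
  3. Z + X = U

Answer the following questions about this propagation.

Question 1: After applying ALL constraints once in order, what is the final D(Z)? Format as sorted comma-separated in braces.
Constraint 1 (Z != U) on D(Z)={2,3,4,5,6} D(U)={2,3,4,5,6}: no change
Constraint 2 (X != Z) on D(X)={2,3,4,6} D(Z)={2,3,4,5,6}: no change
Constraint 3 (Z + X = U) on D(Z)={2,3,4,5,6} D(X)={2,3,4,6} D(U)={2,3,4,5,6}: Z {2,3,4,5,6}->{2,3,4}; X {2,3,4,6}->{2,3,4}; U {2,3,4,5,6}->{4,5,6}
So after all 3 constraints: D(Z) = {2,3,4}

Answer: {2,3,4}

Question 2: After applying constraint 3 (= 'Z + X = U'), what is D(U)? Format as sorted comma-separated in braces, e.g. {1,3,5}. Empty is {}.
Answer: {4,5,6}

Derivation:
Constraint 1 (Z != U) on D(Z)={2,3,4,5,6} D(U)={2,3,4,5,6}: no change
Constraint 2 (X != Z) on D(X)={2,3,4,6} D(Z)={2,3,4,5,6}: no change
Constraint 3 (Z + X = U) on D(Z)={2,3,4,5,6} D(X)={2,3,4,6} D(U)={2,3,4,5,6}: Z {2,3,4,5,6}->{2,3,4}; X {2,3,4,6}->{2,3,4}; U {2,3,4,5,6}->{4,5,6}
So after constraint 3: D(U) = {4,5,6}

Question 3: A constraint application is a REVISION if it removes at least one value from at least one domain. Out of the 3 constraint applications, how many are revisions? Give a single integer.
Answer: 1

Derivation:
Constraint 1 (Z != U) on D(Z)={2,3,4,5,6} D(U)={2,3,4,5,6}: no change => not a revision
Constraint 2 (X != Z) on D(X)={2,3,4,6} D(Z)={2,3,4,5,6}: no change => not a revision
Constraint 3 (Z + X = U) on D(Z)={2,3,4,5,6} D(X)={2,3,4,6} D(U)={2,3,4,5,6}: Z {2,3,4,5,6}->{2,3,4}; X {2,3,4,6}->{2,3,4}; U {2,3,4,5,6}->{4,5,6} => REVISION
Total revisions = 1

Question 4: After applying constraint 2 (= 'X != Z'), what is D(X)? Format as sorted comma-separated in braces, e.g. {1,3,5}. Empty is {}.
Constraint 1 (Z != U) on D(Z)={2,3,4,5,6} D(U)={2,3,4,5,6}: no change
Constraint 2 (X != Z) on D(X)={2,3,4,6} D(Z)={2,3,4,5,6}: no change
So after constraint 2: D(X) = {2,3,4,6}

Answer: {2,3,4,6}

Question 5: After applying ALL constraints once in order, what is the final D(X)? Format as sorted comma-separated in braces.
Answer: {2,3,4}

Derivation:
Constraint 1 (Z != U) on D(Z)={2,3,4,5,6} D(U)={2,3,4,5,6}: no change
Constraint 2 (X != Z) on D(X)={2,3,4,6} D(Z)={2,3,4,5,6}: no change
Constraint 3 (Z + X = U) on D(Z)={2,3,4,5,6} D(X)={2,3,4,6} D(U)={2,3,4,5,6}: Z {2,3,4,5,6}->{2,3,4}; X {2,3,4,6}->{2,3,4}; U {2,3,4,5,6}->{4,5,6}
So after all 3 constraints: D(X) = {2,3,4}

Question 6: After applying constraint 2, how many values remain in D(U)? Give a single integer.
Constraint 1 (Z != U) on D(Z)={2,3,4,5,6} D(U)={2,3,4,5,6}: no change
Constraint 2 (X != Z) on D(X)={2,3,4,6} D(Z)={2,3,4,5,6}: no change
So after constraint 2: D(U)={2,3,4,5,6}, size = 5

Answer: 5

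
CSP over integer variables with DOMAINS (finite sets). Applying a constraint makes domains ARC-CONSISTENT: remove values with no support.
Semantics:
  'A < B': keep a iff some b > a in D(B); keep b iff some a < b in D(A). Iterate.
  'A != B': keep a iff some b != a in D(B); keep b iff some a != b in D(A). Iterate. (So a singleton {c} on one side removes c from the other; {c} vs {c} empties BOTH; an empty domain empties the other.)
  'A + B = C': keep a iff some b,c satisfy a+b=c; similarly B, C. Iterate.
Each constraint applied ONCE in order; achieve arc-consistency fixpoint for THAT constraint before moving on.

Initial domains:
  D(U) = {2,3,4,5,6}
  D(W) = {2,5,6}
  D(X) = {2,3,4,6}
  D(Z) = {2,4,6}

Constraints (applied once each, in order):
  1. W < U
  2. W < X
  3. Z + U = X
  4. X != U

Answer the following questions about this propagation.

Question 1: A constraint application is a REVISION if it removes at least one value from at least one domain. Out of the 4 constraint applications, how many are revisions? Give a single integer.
Constraint 1 (W < U) on D(W)={2,5,6} D(U)={2,3,4,5,6}: W {2,5,6}->{2,5}; U {2,3,4,5,6}->{3,4,5,6} => REVISION
Constraint 2 (W < X) on D(W)={2,5} D(X)={2,3,4,6}: X {2,3,4,6}->{3,4,6} => REVISION
Constraint 3 (Z + U = X) on D(Z)={2,4,6} D(U)={3,4,5,6} D(X)={3,4,6}: Z {2,4,6}->{2}; U {3,4,5,6}->{4}; X {3,4,6}->{6} => REVISION
Constraint 4 (X != U) on D(X)={6} D(U)={4}: no change => not a revision
Total revisions = 3

Answer: 3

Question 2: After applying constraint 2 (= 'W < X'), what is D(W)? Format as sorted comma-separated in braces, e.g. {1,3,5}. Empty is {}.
Constraint 1 (W < U) on D(W)={2,5,6} D(U)={2,3,4,5,6}: W {2,5,6}->{2,5}; U {2,3,4,5,6}->{3,4,5,6}
Constraint 2 (W < X) on D(W)={2,5} D(X)={2,3,4,6}: X {2,3,4,6}->{3,4,6}
So after constraint 2: D(W) = {2,5}

Answer: {2,5}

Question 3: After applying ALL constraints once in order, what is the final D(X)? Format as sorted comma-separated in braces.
Constraint 1 (W < U) on D(W)={2,5,6} D(U)={2,3,4,5,6}: W {2,5,6}->{2,5}; U {2,3,4,5,6}->{3,4,5,6}
Constraint 2 (W < X) on D(W)={2,5} D(X)={2,3,4,6}: X {2,3,4,6}->{3,4,6}
Constraint 3 (Z + U = X) on D(Z)={2,4,6} D(U)={3,4,5,6} D(X)={3,4,6}: Z {2,4,6}->{2}; U {3,4,5,6}->{4}; X {3,4,6}->{6}
Constraint 4 (X != U) on D(X)={6} D(U)={4}: no change
So after all 4 constraints: D(X) = {6}

Answer: {6}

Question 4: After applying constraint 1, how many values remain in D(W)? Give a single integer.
Constraint 1 (W < U) on D(W)={2,5,6} D(U)={2,3,4,5,6}: W {2,5,6}->{2,5}; U {2,3,4,5,6}->{3,4,5,6}
So after constraint 1: D(W)={2,5}, size = 2

Answer: 2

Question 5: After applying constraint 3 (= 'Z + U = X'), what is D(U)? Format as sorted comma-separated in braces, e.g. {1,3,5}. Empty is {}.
Answer: {4}

Derivation:
Constraint 1 (W < U) on D(W)={2,5,6} D(U)={2,3,4,5,6}: W {2,5,6}->{2,5}; U {2,3,4,5,6}->{3,4,5,6}
Constraint 2 (W < X) on D(W)={2,5} D(X)={2,3,4,6}: X {2,3,4,6}->{3,4,6}
Constraint 3 (Z + U = X) on D(Z)={2,4,6} D(U)={3,4,5,6} D(X)={3,4,6}: Z {2,4,6}->{2}; U {3,4,5,6}->{4}; X {3,4,6}->{6}
So after constraint 3: D(U) = {4}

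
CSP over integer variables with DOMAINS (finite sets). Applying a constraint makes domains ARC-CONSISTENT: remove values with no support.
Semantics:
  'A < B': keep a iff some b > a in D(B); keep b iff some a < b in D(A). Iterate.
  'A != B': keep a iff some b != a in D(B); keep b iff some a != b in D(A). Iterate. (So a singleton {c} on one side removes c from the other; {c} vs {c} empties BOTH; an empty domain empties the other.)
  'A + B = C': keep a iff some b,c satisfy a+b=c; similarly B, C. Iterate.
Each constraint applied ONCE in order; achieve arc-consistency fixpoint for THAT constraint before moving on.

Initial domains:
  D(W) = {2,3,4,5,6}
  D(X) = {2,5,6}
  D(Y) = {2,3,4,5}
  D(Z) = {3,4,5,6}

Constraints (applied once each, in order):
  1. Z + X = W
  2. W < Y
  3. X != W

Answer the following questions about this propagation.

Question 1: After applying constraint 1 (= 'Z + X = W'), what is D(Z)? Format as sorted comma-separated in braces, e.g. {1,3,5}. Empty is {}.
Answer: {3,4}

Derivation:
Constraint 1 (Z + X = W) on D(Z)={3,4,5,6} D(X)={2,5,6} D(W)={2,3,4,5,6}: Z {3,4,5,6}->{3,4}; X {2,5,6}->{2}; W {2,3,4,5,6}->{5,6}
So after constraint 1: D(Z) = {3,4}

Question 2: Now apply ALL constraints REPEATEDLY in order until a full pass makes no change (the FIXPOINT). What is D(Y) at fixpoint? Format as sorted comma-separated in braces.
pass 0 (initial): D(Y)={2,3,4,5}
pass 1: W {2,3,4,5,6}->{}; X {2,5,6}->{}; Y {2,3,4,5}->{}; Z {3,4,5,6}->{3,4}
pass 2: Z {3,4}->{}
pass 3: no change
Fixpoint after 3 passes: D(Y) = {}

Answer: {}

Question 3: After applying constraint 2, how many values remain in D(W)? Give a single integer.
Constraint 1 (Z + X = W) on D(Z)={3,4,5,6} D(X)={2,5,6} D(W)={2,3,4,5,6}: Z {3,4,5,6}->{3,4}; X {2,5,6}->{2}; W {2,3,4,5,6}->{5,6}
Constraint 2 (W < Y) on D(W)={5,6} D(Y)={2,3,4,5}: W {5,6}->{}; Y {2,3,4,5}->{}
So after constraint 2: D(W)={}, size = 0

Answer: 0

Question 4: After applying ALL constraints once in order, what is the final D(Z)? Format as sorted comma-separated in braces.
Constraint 1 (Z + X = W) on D(Z)={3,4,5,6} D(X)={2,5,6} D(W)={2,3,4,5,6}: Z {3,4,5,6}->{3,4}; X {2,5,6}->{2}; W {2,3,4,5,6}->{5,6}
Constraint 2 (W < Y) on D(W)={5,6} D(Y)={2,3,4,5}: W {5,6}->{}; Y {2,3,4,5}->{}
Constraint 3 (X != W) on D(X)={2} D(W)={}: X {2}->{}
So after all 3 constraints: D(Z) = {3,4}

Answer: {3,4}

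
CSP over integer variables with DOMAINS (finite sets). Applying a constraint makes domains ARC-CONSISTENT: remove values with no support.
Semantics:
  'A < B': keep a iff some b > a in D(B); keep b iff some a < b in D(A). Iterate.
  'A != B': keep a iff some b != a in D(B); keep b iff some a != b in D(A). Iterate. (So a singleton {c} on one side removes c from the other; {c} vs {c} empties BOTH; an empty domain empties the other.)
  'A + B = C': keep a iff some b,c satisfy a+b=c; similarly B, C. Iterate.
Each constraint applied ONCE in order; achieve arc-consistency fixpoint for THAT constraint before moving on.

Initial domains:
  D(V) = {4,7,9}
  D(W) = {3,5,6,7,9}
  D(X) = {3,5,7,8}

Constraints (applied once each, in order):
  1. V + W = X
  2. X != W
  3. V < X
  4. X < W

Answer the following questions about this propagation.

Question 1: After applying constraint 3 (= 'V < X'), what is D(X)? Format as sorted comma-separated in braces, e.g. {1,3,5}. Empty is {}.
Answer: {7}

Derivation:
Constraint 1 (V + W = X) on D(V)={4,7,9} D(W)={3,5,6,7,9} D(X)={3,5,7,8}: V {4,7,9}->{4}; W {3,5,6,7,9}->{3}; X {3,5,7,8}->{7}
Constraint 2 (X != W) on D(X)={7} D(W)={3}: no change
Constraint 3 (V < X) on D(V)={4} D(X)={7}: no change
So after constraint 3: D(X) = {7}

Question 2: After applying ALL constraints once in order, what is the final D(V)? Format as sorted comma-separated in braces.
Answer: {4}

Derivation:
Constraint 1 (V + W = X) on D(V)={4,7,9} D(W)={3,5,6,7,9} D(X)={3,5,7,8}: V {4,7,9}->{4}; W {3,5,6,7,9}->{3}; X {3,5,7,8}->{7}
Constraint 2 (X != W) on D(X)={7} D(W)={3}: no change
Constraint 3 (V < X) on D(V)={4} D(X)={7}: no change
Constraint 4 (X < W) on D(X)={7} D(W)={3}: X {7}->{}; W {3}->{}
So after all 4 constraints: D(V) = {4}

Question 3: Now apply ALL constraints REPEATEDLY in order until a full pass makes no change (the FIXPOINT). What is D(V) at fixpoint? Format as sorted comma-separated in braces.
pass 0 (initial): D(V)={4,7,9}
pass 1: V {4,7,9}->{4}; W {3,5,6,7,9}->{}; X {3,5,7,8}->{}
pass 2: V {4}->{}
pass 3: no change
Fixpoint after 3 passes: D(V) = {}

Answer: {}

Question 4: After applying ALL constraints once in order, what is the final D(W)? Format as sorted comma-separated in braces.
Constraint 1 (V + W = X) on D(V)={4,7,9} D(W)={3,5,6,7,9} D(X)={3,5,7,8}: V {4,7,9}->{4}; W {3,5,6,7,9}->{3}; X {3,5,7,8}->{7}
Constraint 2 (X != W) on D(X)={7} D(W)={3}: no change
Constraint 3 (V < X) on D(V)={4} D(X)={7}: no change
Constraint 4 (X < W) on D(X)={7} D(W)={3}: X {7}->{}; W {3}->{}
So after all 4 constraints: D(W) = {}

Answer: {}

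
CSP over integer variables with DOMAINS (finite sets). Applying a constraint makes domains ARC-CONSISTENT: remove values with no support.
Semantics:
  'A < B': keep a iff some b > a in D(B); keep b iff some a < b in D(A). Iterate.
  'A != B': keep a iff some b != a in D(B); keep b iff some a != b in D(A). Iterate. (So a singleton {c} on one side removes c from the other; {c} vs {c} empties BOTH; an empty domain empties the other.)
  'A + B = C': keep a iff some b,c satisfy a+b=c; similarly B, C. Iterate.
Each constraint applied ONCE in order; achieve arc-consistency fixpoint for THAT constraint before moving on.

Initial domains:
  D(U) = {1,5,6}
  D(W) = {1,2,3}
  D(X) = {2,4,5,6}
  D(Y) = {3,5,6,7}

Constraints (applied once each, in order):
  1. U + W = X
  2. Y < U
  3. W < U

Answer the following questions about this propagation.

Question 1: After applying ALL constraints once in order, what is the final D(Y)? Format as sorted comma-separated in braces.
Answer: {3}

Derivation:
Constraint 1 (U + W = X) on D(U)={1,5,6} D(W)={1,2,3} D(X)={2,4,5,6}: U {1,5,6}->{1,5}; W {1,2,3}->{1,3}; X {2,4,5,6}->{2,4,6}
Constraint 2 (Y < U) on D(Y)={3,5,6,7} D(U)={1,5}: Y {3,5,6,7}->{3}; U {1,5}->{5}
Constraint 3 (W < U) on D(W)={1,3} D(U)={5}: no change
So after all 3 constraints: D(Y) = {3}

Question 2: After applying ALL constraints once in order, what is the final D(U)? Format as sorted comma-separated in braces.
Constraint 1 (U + W = X) on D(U)={1,5,6} D(W)={1,2,3} D(X)={2,4,5,6}: U {1,5,6}->{1,5}; W {1,2,3}->{1,3}; X {2,4,5,6}->{2,4,6}
Constraint 2 (Y < U) on D(Y)={3,5,6,7} D(U)={1,5}: Y {3,5,6,7}->{3}; U {1,5}->{5}
Constraint 3 (W < U) on D(W)={1,3} D(U)={5}: no change
So after all 3 constraints: D(U) = {5}

Answer: {5}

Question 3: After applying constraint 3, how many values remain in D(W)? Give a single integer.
Answer: 2

Derivation:
Constraint 1 (U + W = X) on D(U)={1,5,6} D(W)={1,2,3} D(X)={2,4,5,6}: U {1,5,6}->{1,5}; W {1,2,3}->{1,3}; X {2,4,5,6}->{2,4,6}
Constraint 2 (Y < U) on D(Y)={3,5,6,7} D(U)={1,5}: Y {3,5,6,7}->{3}; U {1,5}->{5}
Constraint 3 (W < U) on D(W)={1,3} D(U)={5}: no change
So after constraint 3: D(W)={1,3}, size = 2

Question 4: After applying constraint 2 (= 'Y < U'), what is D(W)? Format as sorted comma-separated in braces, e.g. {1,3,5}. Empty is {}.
Answer: {1,3}

Derivation:
Constraint 1 (U + W = X) on D(U)={1,5,6} D(W)={1,2,3} D(X)={2,4,5,6}: U {1,5,6}->{1,5}; W {1,2,3}->{1,3}; X {2,4,5,6}->{2,4,6}
Constraint 2 (Y < U) on D(Y)={3,5,6,7} D(U)={1,5}: Y {3,5,6,7}->{3}; U {1,5}->{5}
So after constraint 2: D(W) = {1,3}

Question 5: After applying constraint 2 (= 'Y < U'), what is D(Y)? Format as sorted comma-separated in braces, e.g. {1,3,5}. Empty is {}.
Answer: {3}

Derivation:
Constraint 1 (U + W = X) on D(U)={1,5,6} D(W)={1,2,3} D(X)={2,4,5,6}: U {1,5,6}->{1,5}; W {1,2,3}->{1,3}; X {2,4,5,6}->{2,4,6}
Constraint 2 (Y < U) on D(Y)={3,5,6,7} D(U)={1,5}: Y {3,5,6,7}->{3}; U {1,5}->{5}
So after constraint 2: D(Y) = {3}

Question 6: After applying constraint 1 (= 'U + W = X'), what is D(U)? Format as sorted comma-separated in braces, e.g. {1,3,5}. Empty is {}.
Answer: {1,5}

Derivation:
Constraint 1 (U + W = X) on D(U)={1,5,6} D(W)={1,2,3} D(X)={2,4,5,6}: U {1,5,6}->{1,5}; W {1,2,3}->{1,3}; X {2,4,5,6}->{2,4,6}
So after constraint 1: D(U) = {1,5}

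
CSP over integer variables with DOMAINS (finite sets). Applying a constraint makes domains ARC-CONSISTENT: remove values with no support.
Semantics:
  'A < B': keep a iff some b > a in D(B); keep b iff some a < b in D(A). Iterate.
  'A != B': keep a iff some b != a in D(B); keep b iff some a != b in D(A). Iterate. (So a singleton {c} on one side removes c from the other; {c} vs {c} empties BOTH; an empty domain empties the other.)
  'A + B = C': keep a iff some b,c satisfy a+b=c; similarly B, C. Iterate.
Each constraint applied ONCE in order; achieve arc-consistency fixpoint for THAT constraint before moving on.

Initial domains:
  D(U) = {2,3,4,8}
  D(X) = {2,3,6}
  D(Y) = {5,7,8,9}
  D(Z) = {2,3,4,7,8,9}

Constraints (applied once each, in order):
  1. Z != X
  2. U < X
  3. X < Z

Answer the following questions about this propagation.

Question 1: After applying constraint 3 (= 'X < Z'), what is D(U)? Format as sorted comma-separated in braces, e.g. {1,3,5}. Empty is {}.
Answer: {2,3,4}

Derivation:
Constraint 1 (Z != X) on D(Z)={2,3,4,7,8,9} D(X)={2,3,6}: no change
Constraint 2 (U < X) on D(U)={2,3,4,8} D(X)={2,3,6}: U {2,3,4,8}->{2,3,4}; X {2,3,6}->{3,6}
Constraint 3 (X < Z) on D(X)={3,6} D(Z)={2,3,4,7,8,9}: Z {2,3,4,7,8,9}->{4,7,8,9}
So after constraint 3: D(U) = {2,3,4}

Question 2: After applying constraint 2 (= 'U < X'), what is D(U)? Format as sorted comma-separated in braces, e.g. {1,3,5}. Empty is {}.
Constraint 1 (Z != X) on D(Z)={2,3,4,7,8,9} D(X)={2,3,6}: no change
Constraint 2 (U < X) on D(U)={2,3,4,8} D(X)={2,3,6}: U {2,3,4,8}->{2,3,4}; X {2,3,6}->{3,6}
So after constraint 2: D(U) = {2,3,4}

Answer: {2,3,4}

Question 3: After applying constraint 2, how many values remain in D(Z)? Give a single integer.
Answer: 6

Derivation:
Constraint 1 (Z != X) on D(Z)={2,3,4,7,8,9} D(X)={2,3,6}: no change
Constraint 2 (U < X) on D(U)={2,3,4,8} D(X)={2,3,6}: U {2,3,4,8}->{2,3,4}; X {2,3,6}->{3,6}
So after constraint 2: D(Z)={2,3,4,7,8,9}, size = 6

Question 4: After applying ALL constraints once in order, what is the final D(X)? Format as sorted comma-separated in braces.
Constraint 1 (Z != X) on D(Z)={2,3,4,7,8,9} D(X)={2,3,6}: no change
Constraint 2 (U < X) on D(U)={2,3,4,8} D(X)={2,3,6}: U {2,3,4,8}->{2,3,4}; X {2,3,6}->{3,6}
Constraint 3 (X < Z) on D(X)={3,6} D(Z)={2,3,4,7,8,9}: Z {2,3,4,7,8,9}->{4,7,8,9}
So after all 3 constraints: D(X) = {3,6}

Answer: {3,6}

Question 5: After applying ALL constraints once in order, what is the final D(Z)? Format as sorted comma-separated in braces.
Answer: {4,7,8,9}

Derivation:
Constraint 1 (Z != X) on D(Z)={2,3,4,7,8,9} D(X)={2,3,6}: no change
Constraint 2 (U < X) on D(U)={2,3,4,8} D(X)={2,3,6}: U {2,3,4,8}->{2,3,4}; X {2,3,6}->{3,6}
Constraint 3 (X < Z) on D(X)={3,6} D(Z)={2,3,4,7,8,9}: Z {2,3,4,7,8,9}->{4,7,8,9}
So after all 3 constraints: D(Z) = {4,7,8,9}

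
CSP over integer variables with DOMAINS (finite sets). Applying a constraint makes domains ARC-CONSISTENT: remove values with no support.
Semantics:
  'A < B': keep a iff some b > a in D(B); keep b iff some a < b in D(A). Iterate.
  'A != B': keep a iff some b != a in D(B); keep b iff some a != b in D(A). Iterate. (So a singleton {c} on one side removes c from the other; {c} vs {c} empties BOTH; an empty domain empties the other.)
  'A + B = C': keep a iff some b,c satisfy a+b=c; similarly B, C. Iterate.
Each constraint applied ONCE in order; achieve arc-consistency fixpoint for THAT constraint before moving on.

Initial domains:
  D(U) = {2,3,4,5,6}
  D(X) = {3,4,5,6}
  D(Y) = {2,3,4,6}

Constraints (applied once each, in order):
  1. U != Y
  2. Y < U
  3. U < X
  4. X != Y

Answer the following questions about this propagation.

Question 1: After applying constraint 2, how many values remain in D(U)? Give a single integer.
Answer: 4

Derivation:
Constraint 1 (U != Y) on D(U)={2,3,4,5,6} D(Y)={2,3,4,6}: no change
Constraint 2 (Y < U) on D(Y)={2,3,4,6} D(U)={2,3,4,5,6}: Y {2,3,4,6}->{2,3,4}; U {2,3,4,5,6}->{3,4,5,6}
So after constraint 2: D(U)={3,4,5,6}, size = 4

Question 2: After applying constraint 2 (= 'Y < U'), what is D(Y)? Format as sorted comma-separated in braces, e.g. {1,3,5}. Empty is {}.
Answer: {2,3,4}

Derivation:
Constraint 1 (U != Y) on D(U)={2,3,4,5,6} D(Y)={2,3,4,6}: no change
Constraint 2 (Y < U) on D(Y)={2,3,4,6} D(U)={2,3,4,5,6}: Y {2,3,4,6}->{2,3,4}; U {2,3,4,5,6}->{3,4,5,6}
So after constraint 2: D(Y) = {2,3,4}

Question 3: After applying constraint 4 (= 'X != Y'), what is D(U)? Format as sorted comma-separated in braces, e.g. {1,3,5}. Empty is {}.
Constraint 1 (U != Y) on D(U)={2,3,4,5,6} D(Y)={2,3,4,6}: no change
Constraint 2 (Y < U) on D(Y)={2,3,4,6} D(U)={2,3,4,5,6}: Y {2,3,4,6}->{2,3,4}; U {2,3,4,5,6}->{3,4,5,6}
Constraint 3 (U < X) on D(U)={3,4,5,6} D(X)={3,4,5,6}: U {3,4,5,6}->{3,4,5}; X {3,4,5,6}->{4,5,6}
Constraint 4 (X != Y) on D(X)={4,5,6} D(Y)={2,3,4}: no change
So after constraint 4: D(U) = {3,4,5}

Answer: {3,4,5}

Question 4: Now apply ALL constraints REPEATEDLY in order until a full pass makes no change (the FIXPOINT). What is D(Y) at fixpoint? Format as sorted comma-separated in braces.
pass 0 (initial): D(Y)={2,3,4,6}
pass 1: U {2,3,4,5,6}->{3,4,5}; X {3,4,5,6}->{4,5,6}; Y {2,3,4,6}->{2,3,4}
pass 2: no change
Fixpoint after 2 passes: D(Y) = {2,3,4}

Answer: {2,3,4}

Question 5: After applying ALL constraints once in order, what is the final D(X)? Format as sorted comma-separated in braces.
Constraint 1 (U != Y) on D(U)={2,3,4,5,6} D(Y)={2,3,4,6}: no change
Constraint 2 (Y < U) on D(Y)={2,3,4,6} D(U)={2,3,4,5,6}: Y {2,3,4,6}->{2,3,4}; U {2,3,4,5,6}->{3,4,5,6}
Constraint 3 (U < X) on D(U)={3,4,5,6} D(X)={3,4,5,6}: U {3,4,5,6}->{3,4,5}; X {3,4,5,6}->{4,5,6}
Constraint 4 (X != Y) on D(X)={4,5,6} D(Y)={2,3,4}: no change
So after all 4 constraints: D(X) = {4,5,6}

Answer: {4,5,6}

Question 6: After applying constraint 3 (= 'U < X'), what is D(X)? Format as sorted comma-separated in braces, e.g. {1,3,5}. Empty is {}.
Answer: {4,5,6}

Derivation:
Constraint 1 (U != Y) on D(U)={2,3,4,5,6} D(Y)={2,3,4,6}: no change
Constraint 2 (Y < U) on D(Y)={2,3,4,6} D(U)={2,3,4,5,6}: Y {2,3,4,6}->{2,3,4}; U {2,3,4,5,6}->{3,4,5,6}
Constraint 3 (U < X) on D(U)={3,4,5,6} D(X)={3,4,5,6}: U {3,4,5,6}->{3,4,5}; X {3,4,5,6}->{4,5,6}
So after constraint 3: D(X) = {4,5,6}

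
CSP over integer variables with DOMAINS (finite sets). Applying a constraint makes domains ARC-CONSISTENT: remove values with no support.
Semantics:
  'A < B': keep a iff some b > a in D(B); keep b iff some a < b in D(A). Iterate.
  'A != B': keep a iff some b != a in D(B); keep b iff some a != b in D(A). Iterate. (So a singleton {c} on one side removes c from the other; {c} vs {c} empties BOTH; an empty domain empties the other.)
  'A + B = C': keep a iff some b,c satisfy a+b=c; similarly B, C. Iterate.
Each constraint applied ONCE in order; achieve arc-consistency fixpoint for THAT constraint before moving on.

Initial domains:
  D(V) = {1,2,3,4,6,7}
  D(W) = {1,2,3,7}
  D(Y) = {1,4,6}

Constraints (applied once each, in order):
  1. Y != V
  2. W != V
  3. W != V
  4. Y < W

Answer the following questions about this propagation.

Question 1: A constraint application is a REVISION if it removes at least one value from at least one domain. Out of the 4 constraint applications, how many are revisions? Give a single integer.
Constraint 1 (Y != V) on D(Y)={1,4,6} D(V)={1,2,3,4,6,7}: no change => not a revision
Constraint 2 (W != V) on D(W)={1,2,3,7} D(V)={1,2,3,4,6,7}: no change => not a revision
Constraint 3 (W != V) on D(W)={1,2,3,7} D(V)={1,2,3,4,6,7}: no change => not a revision
Constraint 4 (Y < W) on D(Y)={1,4,6} D(W)={1,2,3,7}: W {1,2,3,7}->{2,3,7} => REVISION
Total revisions = 1

Answer: 1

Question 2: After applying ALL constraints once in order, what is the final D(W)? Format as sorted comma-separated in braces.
Constraint 1 (Y != V) on D(Y)={1,4,6} D(V)={1,2,3,4,6,7}: no change
Constraint 2 (W != V) on D(W)={1,2,3,7} D(V)={1,2,3,4,6,7}: no change
Constraint 3 (W != V) on D(W)={1,2,3,7} D(V)={1,2,3,4,6,7}: no change
Constraint 4 (Y < W) on D(Y)={1,4,6} D(W)={1,2,3,7}: W {1,2,3,7}->{2,3,7}
So after all 4 constraints: D(W) = {2,3,7}

Answer: {2,3,7}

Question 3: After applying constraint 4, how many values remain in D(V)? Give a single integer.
Constraint 1 (Y != V) on D(Y)={1,4,6} D(V)={1,2,3,4,6,7}: no change
Constraint 2 (W != V) on D(W)={1,2,3,7} D(V)={1,2,3,4,6,7}: no change
Constraint 3 (W != V) on D(W)={1,2,3,7} D(V)={1,2,3,4,6,7}: no change
Constraint 4 (Y < W) on D(Y)={1,4,6} D(W)={1,2,3,7}: W {1,2,3,7}->{2,3,7}
So after constraint 4: D(V)={1,2,3,4,6,7}, size = 6

Answer: 6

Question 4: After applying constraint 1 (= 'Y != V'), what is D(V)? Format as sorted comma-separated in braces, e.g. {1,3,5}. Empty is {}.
Constraint 1 (Y != V) on D(Y)={1,4,6} D(V)={1,2,3,4,6,7}: no change
So after constraint 1: D(V) = {1,2,3,4,6,7}

Answer: {1,2,3,4,6,7}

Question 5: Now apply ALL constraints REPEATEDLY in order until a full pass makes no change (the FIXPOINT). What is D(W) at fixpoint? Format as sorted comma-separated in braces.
Answer: {2,3,7}

Derivation:
pass 0 (initial): D(W)={1,2,3,7}
pass 1: W {1,2,3,7}->{2,3,7}
pass 2: no change
Fixpoint after 2 passes: D(W) = {2,3,7}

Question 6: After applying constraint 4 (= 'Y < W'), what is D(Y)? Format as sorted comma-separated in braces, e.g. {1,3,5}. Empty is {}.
Constraint 1 (Y != V) on D(Y)={1,4,6} D(V)={1,2,3,4,6,7}: no change
Constraint 2 (W != V) on D(W)={1,2,3,7} D(V)={1,2,3,4,6,7}: no change
Constraint 3 (W != V) on D(W)={1,2,3,7} D(V)={1,2,3,4,6,7}: no change
Constraint 4 (Y < W) on D(Y)={1,4,6} D(W)={1,2,3,7}: W {1,2,3,7}->{2,3,7}
So after constraint 4: D(Y) = {1,4,6}

Answer: {1,4,6}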